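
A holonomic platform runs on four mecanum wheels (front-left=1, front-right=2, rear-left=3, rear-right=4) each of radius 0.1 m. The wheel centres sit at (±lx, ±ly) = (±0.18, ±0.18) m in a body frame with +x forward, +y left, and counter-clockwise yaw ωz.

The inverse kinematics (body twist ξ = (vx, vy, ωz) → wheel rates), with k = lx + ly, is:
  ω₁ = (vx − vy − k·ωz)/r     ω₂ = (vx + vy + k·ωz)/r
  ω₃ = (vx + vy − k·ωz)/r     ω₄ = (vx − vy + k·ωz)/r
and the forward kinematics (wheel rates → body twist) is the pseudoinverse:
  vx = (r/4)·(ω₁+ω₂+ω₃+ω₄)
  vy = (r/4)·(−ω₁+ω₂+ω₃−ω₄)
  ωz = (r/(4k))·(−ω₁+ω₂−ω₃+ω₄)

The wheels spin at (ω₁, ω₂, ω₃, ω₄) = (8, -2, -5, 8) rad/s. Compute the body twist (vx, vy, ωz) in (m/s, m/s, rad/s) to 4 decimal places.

(0.2250, -0.5750, 0.2083)

k = lx + ly = 0.18 + 0.18 = 0.3600
ω₁+ω₂+ω₃+ω₄ = 9.0000  →  vx = (0.1/4)·9.0000 = 0.2250
−ω₁+ω₂+ω₃−ω₄ = -23.0000  →  vy = (0.1/4)·-23.0000 = -0.5750
−ω₁+ω₂−ω₃+ω₄ = 3.0000  →  ωz = (0.1/1.4400)·3.0000 = 0.2083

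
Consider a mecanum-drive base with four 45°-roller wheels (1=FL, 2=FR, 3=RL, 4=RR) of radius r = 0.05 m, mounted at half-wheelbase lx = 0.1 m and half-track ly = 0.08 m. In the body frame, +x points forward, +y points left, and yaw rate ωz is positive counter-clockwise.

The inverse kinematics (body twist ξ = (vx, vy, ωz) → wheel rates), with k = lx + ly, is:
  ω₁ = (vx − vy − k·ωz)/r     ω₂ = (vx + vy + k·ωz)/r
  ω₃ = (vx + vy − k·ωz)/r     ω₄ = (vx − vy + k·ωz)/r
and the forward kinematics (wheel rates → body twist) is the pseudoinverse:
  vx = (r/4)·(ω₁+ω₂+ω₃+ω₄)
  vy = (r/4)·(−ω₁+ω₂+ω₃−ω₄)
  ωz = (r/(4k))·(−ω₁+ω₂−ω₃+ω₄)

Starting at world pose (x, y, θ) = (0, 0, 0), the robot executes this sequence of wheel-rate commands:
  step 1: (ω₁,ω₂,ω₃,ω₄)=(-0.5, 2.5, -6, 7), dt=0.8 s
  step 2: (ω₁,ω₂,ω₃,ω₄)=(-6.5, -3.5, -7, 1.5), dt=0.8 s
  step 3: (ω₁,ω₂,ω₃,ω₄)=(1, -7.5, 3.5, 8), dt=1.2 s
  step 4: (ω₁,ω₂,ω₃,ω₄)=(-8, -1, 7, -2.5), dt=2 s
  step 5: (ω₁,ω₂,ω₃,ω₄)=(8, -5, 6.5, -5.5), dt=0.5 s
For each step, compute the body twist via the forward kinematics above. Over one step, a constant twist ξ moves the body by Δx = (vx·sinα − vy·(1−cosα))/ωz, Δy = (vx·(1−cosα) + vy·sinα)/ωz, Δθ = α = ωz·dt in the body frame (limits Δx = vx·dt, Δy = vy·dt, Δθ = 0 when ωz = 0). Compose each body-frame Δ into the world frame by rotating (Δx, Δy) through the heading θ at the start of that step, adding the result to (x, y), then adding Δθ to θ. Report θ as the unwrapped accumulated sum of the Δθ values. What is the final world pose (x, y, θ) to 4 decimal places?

(-0.1141, -0.0806, -0.0208)

step 1: ξ=(vx,vy,ωz)=(0.0375, -0.1250, 1.1111), dt=0.8 → body Δ=(0.0678, -0.0749, 0.8889) → world pose (0.0678, -0.0749, 0.8889)
step 2: ξ=(vx,vy,ωz)=(-0.1938, -0.0688, 0.7986), dt=0.8 → body Δ=(-0.1277, -0.0992, 0.6389) → world pose (0.0643, -0.2365, 1.5278)
step 3: ξ=(vx,vy,ωz)=(0.0625, -0.1625, -0.2778), dt=1.2 → body Δ=(0.0414, -0.2038, -0.3333) → world pose (0.2697, -0.2039, 1.1944)
step 4: ξ=(vx,vy,ωz)=(-0.0562, 0.2063, -0.1736), dt=2.0 → body Δ=(-0.0394, 0.4236, -0.3472) → world pose (-0.1387, -0.0848, 0.8472)
step 5: ξ=(vx,vy,ωz)=(0.0500, -0.0125, -1.7361), dt=0.5 → body Δ=(0.0194, -0.0157, -0.8681) → world pose (-0.1141, -0.0806, -0.0208)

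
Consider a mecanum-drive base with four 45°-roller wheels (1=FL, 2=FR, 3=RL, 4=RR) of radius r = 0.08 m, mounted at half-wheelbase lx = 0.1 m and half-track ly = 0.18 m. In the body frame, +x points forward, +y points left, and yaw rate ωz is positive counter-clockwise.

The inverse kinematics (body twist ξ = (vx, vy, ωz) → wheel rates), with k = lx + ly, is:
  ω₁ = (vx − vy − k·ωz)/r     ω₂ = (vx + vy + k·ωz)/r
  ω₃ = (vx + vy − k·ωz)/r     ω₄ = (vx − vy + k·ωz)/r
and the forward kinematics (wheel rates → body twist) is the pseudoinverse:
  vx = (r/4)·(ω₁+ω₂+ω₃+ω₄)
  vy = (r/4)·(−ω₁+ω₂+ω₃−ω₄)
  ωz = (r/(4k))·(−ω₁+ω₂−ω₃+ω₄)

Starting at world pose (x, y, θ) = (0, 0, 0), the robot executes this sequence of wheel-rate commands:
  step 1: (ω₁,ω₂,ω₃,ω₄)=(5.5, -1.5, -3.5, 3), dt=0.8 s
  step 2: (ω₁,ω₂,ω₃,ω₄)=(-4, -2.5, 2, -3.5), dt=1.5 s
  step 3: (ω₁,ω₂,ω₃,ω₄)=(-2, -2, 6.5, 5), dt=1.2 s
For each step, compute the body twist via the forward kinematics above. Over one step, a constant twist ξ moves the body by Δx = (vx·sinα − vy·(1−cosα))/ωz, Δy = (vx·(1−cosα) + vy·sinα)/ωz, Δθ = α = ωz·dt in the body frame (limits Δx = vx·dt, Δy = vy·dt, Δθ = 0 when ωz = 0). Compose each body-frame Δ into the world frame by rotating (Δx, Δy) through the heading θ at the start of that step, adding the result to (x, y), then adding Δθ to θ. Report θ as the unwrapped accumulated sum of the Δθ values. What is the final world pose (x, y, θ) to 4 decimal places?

(0.0457, -0.0156, -0.5857)

step 1: ξ=(vx,vy,ωz)=(0.0700, -0.2700, -0.0357), dt=0.8 → body Δ=(0.0529, -0.2168, -0.0286) → world pose (0.0529, -0.2168, -0.0286)
step 2: ξ=(vx,vy,ωz)=(-0.1600, 0.1400, -0.2857), dt=1.5 → body Δ=(-0.1884, 0.2543, -0.4286) → world pose (-0.1282, 0.0428, -0.4571)
step 3: ξ=(vx,vy,ωz)=(0.1500, 0.0300, -0.1071), dt=1.2 → body Δ=(0.1818, 0.0243, -0.1286) → world pose (0.0457, -0.0156, -0.5857)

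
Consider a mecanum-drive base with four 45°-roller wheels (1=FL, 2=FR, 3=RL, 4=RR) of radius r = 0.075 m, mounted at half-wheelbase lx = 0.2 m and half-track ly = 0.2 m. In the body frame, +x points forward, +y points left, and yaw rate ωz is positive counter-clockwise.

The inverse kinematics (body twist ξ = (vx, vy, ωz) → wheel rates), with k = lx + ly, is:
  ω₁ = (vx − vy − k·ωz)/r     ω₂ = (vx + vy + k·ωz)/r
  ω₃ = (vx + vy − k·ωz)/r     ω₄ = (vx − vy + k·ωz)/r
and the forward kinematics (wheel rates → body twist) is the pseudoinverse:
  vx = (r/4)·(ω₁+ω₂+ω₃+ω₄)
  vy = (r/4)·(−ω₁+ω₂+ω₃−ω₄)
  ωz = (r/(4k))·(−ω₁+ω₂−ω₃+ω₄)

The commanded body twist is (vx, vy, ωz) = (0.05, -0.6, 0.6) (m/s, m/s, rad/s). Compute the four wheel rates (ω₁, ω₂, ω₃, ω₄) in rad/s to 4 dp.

(5.4667, -4.1333, -10.5333, 11.8667)

k = lx + ly = 0.2 + 0.2 = 0.4000;  k·ωz = 0.4000·0.6 = 0.2400
ω₁ (FL) = (vx − vy − k·ωz)/r = 0.4100/0.075 = 5.4667
ω₂ (FR) = (vx + vy + k·ωz)/r = -0.3100/0.075 = -4.1333
ω₃ (RL) = (vx + vy − k·ωz)/r = -0.7900/0.075 = -10.5333
ω₄ (RR) = (vx − vy + k·ωz)/r = 0.8900/0.075 = 11.8667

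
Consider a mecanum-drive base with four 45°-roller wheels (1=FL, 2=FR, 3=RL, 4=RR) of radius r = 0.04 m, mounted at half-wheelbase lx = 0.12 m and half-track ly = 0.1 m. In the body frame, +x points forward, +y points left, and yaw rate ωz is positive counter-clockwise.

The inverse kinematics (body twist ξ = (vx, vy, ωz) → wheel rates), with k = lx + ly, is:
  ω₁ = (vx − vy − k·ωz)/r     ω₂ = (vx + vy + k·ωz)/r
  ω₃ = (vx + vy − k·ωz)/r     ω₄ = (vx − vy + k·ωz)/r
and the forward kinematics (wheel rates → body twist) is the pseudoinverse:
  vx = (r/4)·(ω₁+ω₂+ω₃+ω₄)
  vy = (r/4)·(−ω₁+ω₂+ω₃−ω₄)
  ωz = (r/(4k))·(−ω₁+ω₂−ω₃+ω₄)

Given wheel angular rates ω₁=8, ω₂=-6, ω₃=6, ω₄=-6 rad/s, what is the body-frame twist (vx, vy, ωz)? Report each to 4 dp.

(0.0200, -0.0200, -1.1818)

k = lx + ly = 0.12 + 0.1 = 0.2200
ω₁+ω₂+ω₃+ω₄ = 2.0000  →  vx = (0.04/4)·2.0000 = 0.0200
−ω₁+ω₂+ω₃−ω₄ = -2.0000  →  vy = (0.04/4)·-2.0000 = -0.0200
−ω₁+ω₂−ω₃+ω₄ = -26.0000  →  ωz = (0.04/0.8800)·-26.0000 = -1.1818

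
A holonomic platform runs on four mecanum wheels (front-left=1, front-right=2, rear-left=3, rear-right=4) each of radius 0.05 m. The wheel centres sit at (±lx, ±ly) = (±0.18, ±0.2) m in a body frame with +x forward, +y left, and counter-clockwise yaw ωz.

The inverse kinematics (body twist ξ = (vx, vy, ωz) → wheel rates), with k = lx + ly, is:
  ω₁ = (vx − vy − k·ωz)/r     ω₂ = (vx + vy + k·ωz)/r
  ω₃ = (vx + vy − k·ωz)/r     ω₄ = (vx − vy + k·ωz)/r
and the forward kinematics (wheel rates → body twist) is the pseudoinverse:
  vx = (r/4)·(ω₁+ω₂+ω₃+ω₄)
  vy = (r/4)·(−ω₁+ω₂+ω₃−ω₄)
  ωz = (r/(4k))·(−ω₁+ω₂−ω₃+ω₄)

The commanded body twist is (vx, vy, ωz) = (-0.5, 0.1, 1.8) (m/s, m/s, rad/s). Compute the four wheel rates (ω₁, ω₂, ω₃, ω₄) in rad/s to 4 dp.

k = lx + ly = 0.18 + 0.2 = 0.3800;  k·ωz = 0.3800·1.8 = 0.6840
ω₁ (FL) = (vx − vy − k·ωz)/r = -1.2840/0.05 = -25.6800
ω₂ (FR) = (vx + vy + k·ωz)/r = 0.2840/0.05 = 5.6800
ω₃ (RL) = (vx + vy − k·ωz)/r = -1.0840/0.05 = -21.6800
ω₄ (RR) = (vx − vy + k·ωz)/r = 0.0840/0.05 = 1.6800

(-25.6800, 5.6800, -21.6800, 1.6800)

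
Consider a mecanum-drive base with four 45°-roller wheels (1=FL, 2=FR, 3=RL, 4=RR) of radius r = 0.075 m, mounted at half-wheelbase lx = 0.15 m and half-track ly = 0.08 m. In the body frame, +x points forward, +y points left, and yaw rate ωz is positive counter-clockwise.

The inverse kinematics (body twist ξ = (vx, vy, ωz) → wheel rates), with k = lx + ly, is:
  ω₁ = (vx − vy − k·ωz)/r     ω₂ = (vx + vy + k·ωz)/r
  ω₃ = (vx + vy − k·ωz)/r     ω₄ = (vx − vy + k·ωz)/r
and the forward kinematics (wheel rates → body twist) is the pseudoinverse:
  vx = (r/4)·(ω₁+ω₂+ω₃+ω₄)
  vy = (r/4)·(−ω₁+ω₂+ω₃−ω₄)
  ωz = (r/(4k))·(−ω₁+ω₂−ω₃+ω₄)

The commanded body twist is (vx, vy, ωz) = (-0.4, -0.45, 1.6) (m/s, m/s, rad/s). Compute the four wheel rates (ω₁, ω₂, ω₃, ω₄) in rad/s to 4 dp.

(-4.2400, -6.4267, -16.2400, 5.5733)

k = lx + ly = 0.15 + 0.08 = 0.2300;  k·ωz = 0.2300·1.6 = 0.3680
ω₁ (FL) = (vx − vy − k·ωz)/r = -0.3180/0.075 = -4.2400
ω₂ (FR) = (vx + vy + k·ωz)/r = -0.4820/0.075 = -6.4267
ω₃ (RL) = (vx + vy − k·ωz)/r = -1.2180/0.075 = -16.2400
ω₄ (RR) = (vx − vy + k·ωz)/r = 0.4180/0.075 = 5.5733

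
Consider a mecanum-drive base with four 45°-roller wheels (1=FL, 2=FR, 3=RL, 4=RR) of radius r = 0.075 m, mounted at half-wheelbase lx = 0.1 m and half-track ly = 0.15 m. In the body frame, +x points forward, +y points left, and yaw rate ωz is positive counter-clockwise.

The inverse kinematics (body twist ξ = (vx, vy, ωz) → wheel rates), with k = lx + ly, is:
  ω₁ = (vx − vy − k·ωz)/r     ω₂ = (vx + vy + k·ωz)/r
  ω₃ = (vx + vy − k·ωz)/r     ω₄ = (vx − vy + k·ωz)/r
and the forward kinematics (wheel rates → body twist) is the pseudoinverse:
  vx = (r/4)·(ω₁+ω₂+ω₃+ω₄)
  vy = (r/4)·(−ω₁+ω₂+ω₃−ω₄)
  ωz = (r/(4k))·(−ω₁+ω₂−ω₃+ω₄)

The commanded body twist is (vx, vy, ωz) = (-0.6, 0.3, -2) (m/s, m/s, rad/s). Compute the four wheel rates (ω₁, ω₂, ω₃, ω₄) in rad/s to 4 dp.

k = lx + ly = 0.1 + 0.15 = 0.2500;  k·ωz = 0.2500·-2 = -0.5000
ω₁ (FL) = (vx − vy − k·ωz)/r = -0.4000/0.075 = -5.3333
ω₂ (FR) = (vx + vy + k·ωz)/r = -0.8000/0.075 = -10.6667
ω₃ (RL) = (vx + vy − k·ωz)/r = 0.2000/0.075 = 2.6667
ω₄ (RR) = (vx − vy + k·ωz)/r = -1.4000/0.075 = -18.6667

(-5.3333, -10.6667, 2.6667, -18.6667)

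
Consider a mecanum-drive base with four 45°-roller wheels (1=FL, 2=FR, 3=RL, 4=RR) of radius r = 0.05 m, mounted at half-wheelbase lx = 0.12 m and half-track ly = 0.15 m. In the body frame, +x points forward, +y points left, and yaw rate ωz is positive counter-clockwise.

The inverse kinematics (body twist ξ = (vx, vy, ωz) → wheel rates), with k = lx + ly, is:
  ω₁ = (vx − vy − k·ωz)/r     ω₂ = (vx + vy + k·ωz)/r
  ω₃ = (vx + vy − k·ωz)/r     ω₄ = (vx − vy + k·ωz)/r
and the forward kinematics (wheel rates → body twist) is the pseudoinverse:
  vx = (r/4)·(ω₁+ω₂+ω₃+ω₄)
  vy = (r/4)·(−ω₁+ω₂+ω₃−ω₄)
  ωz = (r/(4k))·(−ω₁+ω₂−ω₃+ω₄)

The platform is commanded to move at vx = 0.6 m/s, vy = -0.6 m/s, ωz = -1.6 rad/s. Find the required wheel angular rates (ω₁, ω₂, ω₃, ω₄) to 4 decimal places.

k = lx + ly = 0.12 + 0.15 = 0.2700;  k·ωz = 0.2700·-1.6 = -0.4320
ω₁ (FL) = (vx − vy − k·ωz)/r = 1.6320/0.05 = 32.6400
ω₂ (FR) = (vx + vy + k·ωz)/r = -0.4320/0.05 = -8.6400
ω₃ (RL) = (vx + vy − k·ωz)/r = 0.4320/0.05 = 8.6400
ω₄ (RR) = (vx − vy + k·ωz)/r = 0.7680/0.05 = 15.3600

(32.6400, -8.6400, 8.6400, 15.3600)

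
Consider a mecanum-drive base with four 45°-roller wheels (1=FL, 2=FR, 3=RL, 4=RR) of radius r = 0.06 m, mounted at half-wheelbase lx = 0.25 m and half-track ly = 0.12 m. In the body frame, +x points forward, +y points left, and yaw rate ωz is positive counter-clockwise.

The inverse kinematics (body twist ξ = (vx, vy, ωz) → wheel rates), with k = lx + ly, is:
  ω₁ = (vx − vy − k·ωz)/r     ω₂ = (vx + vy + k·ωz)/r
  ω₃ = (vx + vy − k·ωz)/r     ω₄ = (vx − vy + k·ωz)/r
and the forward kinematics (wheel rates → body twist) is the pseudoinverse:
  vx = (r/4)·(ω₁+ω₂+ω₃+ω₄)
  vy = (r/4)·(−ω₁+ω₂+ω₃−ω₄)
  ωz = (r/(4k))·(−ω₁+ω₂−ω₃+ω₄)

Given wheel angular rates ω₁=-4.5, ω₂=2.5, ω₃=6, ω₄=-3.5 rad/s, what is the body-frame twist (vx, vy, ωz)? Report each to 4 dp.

(0.0075, 0.2475, -0.1014)

k = lx + ly = 0.25 + 0.12 = 0.3700
ω₁+ω₂+ω₃+ω₄ = 0.5000  →  vx = (0.06/4)·0.5000 = 0.0075
−ω₁+ω₂+ω₃−ω₄ = 16.5000  →  vy = (0.06/4)·16.5000 = 0.2475
−ω₁+ω₂−ω₃+ω₄ = -2.5000  →  ωz = (0.06/1.4800)·-2.5000 = -0.1014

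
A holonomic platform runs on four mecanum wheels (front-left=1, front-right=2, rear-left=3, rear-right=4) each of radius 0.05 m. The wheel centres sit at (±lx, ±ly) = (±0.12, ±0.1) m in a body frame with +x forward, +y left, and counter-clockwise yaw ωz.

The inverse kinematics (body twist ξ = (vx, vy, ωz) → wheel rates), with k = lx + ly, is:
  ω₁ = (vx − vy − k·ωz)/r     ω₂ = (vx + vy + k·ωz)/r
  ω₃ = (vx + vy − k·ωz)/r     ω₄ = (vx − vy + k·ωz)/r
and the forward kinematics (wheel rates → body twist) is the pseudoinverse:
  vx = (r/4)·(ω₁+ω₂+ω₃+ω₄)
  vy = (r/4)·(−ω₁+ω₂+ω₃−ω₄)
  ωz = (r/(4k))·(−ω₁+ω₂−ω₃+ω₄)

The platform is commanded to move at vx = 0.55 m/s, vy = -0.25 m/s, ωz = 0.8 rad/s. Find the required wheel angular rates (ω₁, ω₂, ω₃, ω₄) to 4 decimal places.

k = lx + ly = 0.12 + 0.1 = 0.2200;  k·ωz = 0.2200·0.8 = 0.1760
ω₁ (FL) = (vx − vy − k·ωz)/r = 0.6240/0.05 = 12.4800
ω₂ (FR) = (vx + vy + k·ωz)/r = 0.4760/0.05 = 9.5200
ω₃ (RL) = (vx + vy − k·ωz)/r = 0.1240/0.05 = 2.4800
ω₄ (RR) = (vx − vy + k·ωz)/r = 0.9760/0.05 = 19.5200

(12.4800, 9.5200, 2.4800, 19.5200)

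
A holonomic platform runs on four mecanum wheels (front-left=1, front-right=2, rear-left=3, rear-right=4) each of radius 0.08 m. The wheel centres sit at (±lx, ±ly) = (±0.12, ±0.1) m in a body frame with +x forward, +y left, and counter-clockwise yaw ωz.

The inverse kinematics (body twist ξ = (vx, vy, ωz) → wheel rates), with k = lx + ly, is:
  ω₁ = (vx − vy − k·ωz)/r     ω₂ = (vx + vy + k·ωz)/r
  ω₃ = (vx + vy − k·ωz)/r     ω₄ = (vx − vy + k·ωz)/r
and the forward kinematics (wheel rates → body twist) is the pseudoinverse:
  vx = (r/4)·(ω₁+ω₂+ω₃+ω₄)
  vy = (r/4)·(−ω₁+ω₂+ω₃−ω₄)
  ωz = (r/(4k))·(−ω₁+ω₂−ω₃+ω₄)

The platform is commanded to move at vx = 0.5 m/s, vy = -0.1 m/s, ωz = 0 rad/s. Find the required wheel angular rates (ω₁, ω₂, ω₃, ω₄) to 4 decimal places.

k = lx + ly = 0.12 + 0.1 = 0.2200;  k·ωz = 0.2200·0 = 0.0000
ω₁ (FL) = (vx − vy − k·ωz)/r = 0.6000/0.08 = 7.5000
ω₂ (FR) = (vx + vy + k·ωz)/r = 0.4000/0.08 = 5.0000
ω₃ (RL) = (vx + vy − k·ωz)/r = 0.4000/0.08 = 5.0000
ω₄ (RR) = (vx − vy + k·ωz)/r = 0.6000/0.08 = 7.5000

(7.5000, 5.0000, 5.0000, 7.5000)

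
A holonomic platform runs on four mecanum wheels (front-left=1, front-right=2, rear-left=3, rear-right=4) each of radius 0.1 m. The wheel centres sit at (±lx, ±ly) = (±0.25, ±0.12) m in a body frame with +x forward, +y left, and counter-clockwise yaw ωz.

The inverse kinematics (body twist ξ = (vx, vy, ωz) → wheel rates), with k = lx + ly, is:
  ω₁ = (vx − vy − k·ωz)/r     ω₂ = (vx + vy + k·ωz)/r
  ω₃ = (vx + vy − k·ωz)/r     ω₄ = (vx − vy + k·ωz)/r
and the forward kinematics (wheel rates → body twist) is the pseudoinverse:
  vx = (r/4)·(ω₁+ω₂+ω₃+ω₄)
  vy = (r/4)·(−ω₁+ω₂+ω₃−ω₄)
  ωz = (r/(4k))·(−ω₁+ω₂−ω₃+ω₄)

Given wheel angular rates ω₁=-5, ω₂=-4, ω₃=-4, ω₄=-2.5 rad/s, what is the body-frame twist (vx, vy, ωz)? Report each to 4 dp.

k = lx + ly = 0.25 + 0.12 = 0.3700
ω₁+ω₂+ω₃+ω₄ = -15.5000  →  vx = (0.1/4)·-15.5000 = -0.3875
−ω₁+ω₂+ω₃−ω₄ = -0.5000  →  vy = (0.1/4)·-0.5000 = -0.0125
−ω₁+ω₂−ω₃+ω₄ = 2.5000  →  ωz = (0.1/1.4800)·2.5000 = 0.1689

(-0.3875, -0.0125, 0.1689)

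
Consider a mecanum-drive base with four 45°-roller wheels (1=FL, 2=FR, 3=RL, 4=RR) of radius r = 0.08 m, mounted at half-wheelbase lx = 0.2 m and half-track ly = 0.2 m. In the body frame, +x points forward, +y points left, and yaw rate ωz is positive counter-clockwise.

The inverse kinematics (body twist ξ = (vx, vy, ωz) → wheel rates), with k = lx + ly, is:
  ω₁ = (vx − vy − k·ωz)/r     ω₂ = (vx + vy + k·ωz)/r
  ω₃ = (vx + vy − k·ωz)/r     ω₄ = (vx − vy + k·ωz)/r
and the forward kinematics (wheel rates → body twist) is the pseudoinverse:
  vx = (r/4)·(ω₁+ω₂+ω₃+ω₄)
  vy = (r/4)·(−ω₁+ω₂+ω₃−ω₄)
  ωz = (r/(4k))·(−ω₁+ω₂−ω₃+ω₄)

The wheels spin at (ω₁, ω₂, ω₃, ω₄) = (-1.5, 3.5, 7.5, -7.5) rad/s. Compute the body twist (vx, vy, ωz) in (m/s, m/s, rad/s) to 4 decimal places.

k = lx + ly = 0.2 + 0.2 = 0.4000
ω₁+ω₂+ω₃+ω₄ = 2.0000  →  vx = (0.08/4)·2.0000 = 0.0400
−ω₁+ω₂+ω₃−ω₄ = 20.0000  →  vy = (0.08/4)·20.0000 = 0.4000
−ω₁+ω₂−ω₃+ω₄ = -10.0000  →  ωz = (0.08/1.6000)·-10.0000 = -0.5000

(0.0400, 0.4000, -0.5000)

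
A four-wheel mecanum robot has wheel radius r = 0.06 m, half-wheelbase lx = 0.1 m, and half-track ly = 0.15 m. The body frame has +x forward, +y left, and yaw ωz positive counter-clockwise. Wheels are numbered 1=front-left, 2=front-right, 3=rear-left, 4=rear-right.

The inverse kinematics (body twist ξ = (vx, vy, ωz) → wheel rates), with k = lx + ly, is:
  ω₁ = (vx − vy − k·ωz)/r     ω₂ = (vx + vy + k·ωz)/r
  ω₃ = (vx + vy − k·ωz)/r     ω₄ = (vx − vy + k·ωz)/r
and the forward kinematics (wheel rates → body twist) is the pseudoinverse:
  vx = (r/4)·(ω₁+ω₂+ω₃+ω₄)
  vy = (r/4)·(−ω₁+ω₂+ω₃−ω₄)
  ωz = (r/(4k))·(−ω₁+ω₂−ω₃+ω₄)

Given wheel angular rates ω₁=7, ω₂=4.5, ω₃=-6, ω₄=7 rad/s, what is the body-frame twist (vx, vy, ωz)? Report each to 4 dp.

k = lx + ly = 0.1 + 0.15 = 0.2500
ω₁+ω₂+ω₃+ω₄ = 12.5000  →  vx = (0.06/4)·12.5000 = 0.1875
−ω₁+ω₂+ω₃−ω₄ = -15.5000  →  vy = (0.06/4)·-15.5000 = -0.2325
−ω₁+ω₂−ω₃+ω₄ = 10.5000  →  ωz = (0.06/1.0000)·10.5000 = 0.6300

(0.1875, -0.2325, 0.6300)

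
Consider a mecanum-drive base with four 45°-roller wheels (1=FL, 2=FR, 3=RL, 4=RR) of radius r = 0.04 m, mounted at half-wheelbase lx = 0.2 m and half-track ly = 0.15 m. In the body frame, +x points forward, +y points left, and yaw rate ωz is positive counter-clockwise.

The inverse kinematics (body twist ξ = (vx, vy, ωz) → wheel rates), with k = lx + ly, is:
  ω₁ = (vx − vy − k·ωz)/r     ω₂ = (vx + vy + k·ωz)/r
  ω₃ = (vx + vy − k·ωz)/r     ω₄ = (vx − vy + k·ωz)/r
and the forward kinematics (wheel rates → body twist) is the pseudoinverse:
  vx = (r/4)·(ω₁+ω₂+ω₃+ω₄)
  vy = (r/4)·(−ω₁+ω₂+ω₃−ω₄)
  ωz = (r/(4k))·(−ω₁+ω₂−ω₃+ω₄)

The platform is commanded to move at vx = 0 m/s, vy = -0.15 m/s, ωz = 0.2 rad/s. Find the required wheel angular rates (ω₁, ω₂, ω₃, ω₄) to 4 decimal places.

(2.0000, -2.0000, -5.5000, 5.5000)

k = lx + ly = 0.2 + 0.15 = 0.3500;  k·ωz = 0.3500·0.2 = 0.0700
ω₁ (FL) = (vx − vy − k·ωz)/r = 0.0800/0.04 = 2.0000
ω₂ (FR) = (vx + vy + k·ωz)/r = -0.0800/0.04 = -2.0000
ω₃ (RL) = (vx + vy − k·ωz)/r = -0.2200/0.04 = -5.5000
ω₄ (RR) = (vx − vy + k·ωz)/r = 0.2200/0.04 = 5.5000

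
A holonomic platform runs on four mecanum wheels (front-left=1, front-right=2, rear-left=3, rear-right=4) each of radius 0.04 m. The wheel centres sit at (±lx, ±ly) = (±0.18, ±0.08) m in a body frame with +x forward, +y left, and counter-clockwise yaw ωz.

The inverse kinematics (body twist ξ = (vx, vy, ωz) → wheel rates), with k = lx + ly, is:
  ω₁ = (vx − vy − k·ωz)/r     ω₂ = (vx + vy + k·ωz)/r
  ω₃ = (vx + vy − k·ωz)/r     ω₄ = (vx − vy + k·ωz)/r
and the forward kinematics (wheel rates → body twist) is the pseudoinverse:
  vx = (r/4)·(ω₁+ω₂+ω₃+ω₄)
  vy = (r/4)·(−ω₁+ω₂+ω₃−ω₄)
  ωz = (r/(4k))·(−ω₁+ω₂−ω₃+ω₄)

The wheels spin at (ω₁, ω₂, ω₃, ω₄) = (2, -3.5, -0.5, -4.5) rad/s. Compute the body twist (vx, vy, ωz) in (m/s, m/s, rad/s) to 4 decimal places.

k = lx + ly = 0.18 + 0.08 = 0.2600
ω₁+ω₂+ω₃+ω₄ = -6.5000  →  vx = (0.04/4)·-6.5000 = -0.0650
−ω₁+ω₂+ω₃−ω₄ = -1.5000  →  vy = (0.04/4)·-1.5000 = -0.0150
−ω₁+ω₂−ω₃+ω₄ = -9.5000  →  ωz = (0.04/1.0400)·-9.5000 = -0.3654

(-0.0650, -0.0150, -0.3654)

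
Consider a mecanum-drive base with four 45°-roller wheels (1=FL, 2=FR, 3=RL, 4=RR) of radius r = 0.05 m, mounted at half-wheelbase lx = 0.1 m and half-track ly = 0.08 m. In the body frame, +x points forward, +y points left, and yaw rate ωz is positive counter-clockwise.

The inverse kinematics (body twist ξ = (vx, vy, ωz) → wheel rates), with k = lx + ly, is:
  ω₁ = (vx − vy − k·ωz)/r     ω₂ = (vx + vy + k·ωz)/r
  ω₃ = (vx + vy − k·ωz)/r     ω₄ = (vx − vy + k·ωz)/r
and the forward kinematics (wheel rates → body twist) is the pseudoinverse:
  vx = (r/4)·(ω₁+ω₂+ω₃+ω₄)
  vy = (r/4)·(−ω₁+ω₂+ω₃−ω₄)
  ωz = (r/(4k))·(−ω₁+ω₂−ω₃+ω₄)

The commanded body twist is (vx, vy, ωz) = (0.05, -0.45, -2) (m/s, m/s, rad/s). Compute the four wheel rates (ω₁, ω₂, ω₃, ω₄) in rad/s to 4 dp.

k = lx + ly = 0.1 + 0.08 = 0.1800;  k·ωz = 0.1800·-2 = -0.3600
ω₁ (FL) = (vx − vy − k·ωz)/r = 0.8600/0.05 = 17.2000
ω₂ (FR) = (vx + vy + k·ωz)/r = -0.7600/0.05 = -15.2000
ω₃ (RL) = (vx + vy − k·ωz)/r = -0.0400/0.05 = -0.8000
ω₄ (RR) = (vx − vy + k·ωz)/r = 0.1400/0.05 = 2.8000

(17.2000, -15.2000, -0.8000, 2.8000)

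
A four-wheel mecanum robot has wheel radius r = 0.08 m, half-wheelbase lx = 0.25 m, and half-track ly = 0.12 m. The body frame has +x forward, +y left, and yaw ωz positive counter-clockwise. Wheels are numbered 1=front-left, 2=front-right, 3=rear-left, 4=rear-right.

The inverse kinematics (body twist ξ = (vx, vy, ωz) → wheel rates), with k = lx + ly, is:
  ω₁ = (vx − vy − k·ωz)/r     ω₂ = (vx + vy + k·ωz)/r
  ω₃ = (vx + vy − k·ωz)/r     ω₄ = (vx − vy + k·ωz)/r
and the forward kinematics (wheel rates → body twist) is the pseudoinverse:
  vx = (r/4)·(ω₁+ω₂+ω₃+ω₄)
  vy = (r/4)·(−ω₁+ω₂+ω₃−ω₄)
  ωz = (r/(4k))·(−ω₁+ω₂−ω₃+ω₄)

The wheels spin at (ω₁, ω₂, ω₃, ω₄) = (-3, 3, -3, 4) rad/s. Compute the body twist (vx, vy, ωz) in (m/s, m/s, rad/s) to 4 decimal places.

(0.0200, -0.0200, 0.7027)

k = lx + ly = 0.25 + 0.12 = 0.3700
ω₁+ω₂+ω₃+ω₄ = 1.0000  →  vx = (0.08/4)·1.0000 = 0.0200
−ω₁+ω₂+ω₃−ω₄ = -1.0000  →  vy = (0.08/4)·-1.0000 = -0.0200
−ω₁+ω₂−ω₃+ω₄ = 13.0000  →  ωz = (0.08/1.4800)·13.0000 = 0.7027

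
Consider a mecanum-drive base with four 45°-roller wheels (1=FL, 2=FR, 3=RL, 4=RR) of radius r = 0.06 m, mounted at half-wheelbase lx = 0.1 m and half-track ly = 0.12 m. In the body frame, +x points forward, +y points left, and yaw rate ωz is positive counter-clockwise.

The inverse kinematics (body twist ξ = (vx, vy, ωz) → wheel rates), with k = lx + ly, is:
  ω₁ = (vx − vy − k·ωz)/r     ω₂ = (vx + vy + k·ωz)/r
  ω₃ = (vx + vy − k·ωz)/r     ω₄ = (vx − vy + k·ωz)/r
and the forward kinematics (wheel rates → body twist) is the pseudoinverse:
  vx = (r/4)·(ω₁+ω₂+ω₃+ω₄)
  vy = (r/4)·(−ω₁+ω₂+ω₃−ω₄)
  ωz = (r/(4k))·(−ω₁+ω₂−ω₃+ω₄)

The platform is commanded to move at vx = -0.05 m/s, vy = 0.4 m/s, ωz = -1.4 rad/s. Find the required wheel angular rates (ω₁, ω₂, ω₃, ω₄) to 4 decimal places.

k = lx + ly = 0.1 + 0.12 = 0.2200;  k·ωz = 0.2200·-1.4 = -0.3080
ω₁ (FL) = (vx − vy − k·ωz)/r = -0.1420/0.06 = -2.3667
ω₂ (FR) = (vx + vy + k·ωz)/r = 0.0420/0.06 = 0.7000
ω₃ (RL) = (vx + vy − k·ωz)/r = 0.6580/0.06 = 10.9667
ω₄ (RR) = (vx − vy + k·ωz)/r = -0.7580/0.06 = -12.6333

(-2.3667, 0.7000, 10.9667, -12.6333)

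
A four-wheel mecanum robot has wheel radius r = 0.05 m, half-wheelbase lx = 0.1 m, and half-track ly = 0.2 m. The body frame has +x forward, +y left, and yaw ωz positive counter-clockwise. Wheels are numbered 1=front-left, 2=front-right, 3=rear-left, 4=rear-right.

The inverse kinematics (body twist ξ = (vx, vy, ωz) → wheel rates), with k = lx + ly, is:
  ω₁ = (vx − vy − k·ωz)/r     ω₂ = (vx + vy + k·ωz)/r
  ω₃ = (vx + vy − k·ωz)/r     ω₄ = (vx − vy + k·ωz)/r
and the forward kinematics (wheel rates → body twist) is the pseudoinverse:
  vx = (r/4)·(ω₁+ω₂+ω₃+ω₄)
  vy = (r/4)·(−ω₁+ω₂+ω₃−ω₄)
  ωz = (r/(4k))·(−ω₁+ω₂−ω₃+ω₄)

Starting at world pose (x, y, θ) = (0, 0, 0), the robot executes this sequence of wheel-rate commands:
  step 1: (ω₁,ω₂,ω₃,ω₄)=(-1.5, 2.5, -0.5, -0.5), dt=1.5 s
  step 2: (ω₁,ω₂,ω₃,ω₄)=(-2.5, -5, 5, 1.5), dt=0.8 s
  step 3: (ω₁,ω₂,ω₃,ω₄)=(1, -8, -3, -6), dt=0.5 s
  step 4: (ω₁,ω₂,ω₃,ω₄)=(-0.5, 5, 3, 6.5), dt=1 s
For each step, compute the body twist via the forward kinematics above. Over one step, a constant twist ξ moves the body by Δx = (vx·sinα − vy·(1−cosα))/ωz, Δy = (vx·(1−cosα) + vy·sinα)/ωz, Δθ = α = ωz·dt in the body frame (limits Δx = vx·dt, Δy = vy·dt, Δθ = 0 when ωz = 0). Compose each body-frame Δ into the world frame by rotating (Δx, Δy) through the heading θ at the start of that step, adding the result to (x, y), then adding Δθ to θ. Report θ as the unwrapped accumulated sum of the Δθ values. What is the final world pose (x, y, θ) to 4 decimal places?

step 1: ξ=(vx,vy,ωz)=(0.0000, 0.0500, 0.1667), dt=1.5 → body Δ=(-0.0093, 0.0742, 0.2500) → world pose (-0.0093, 0.0742, 0.2500)
step 2: ξ=(vx,vy,ωz)=(-0.0125, 0.0125, -0.2500), dt=0.8 → body Δ=(-0.0089, 0.0109, -0.2000) → world pose (-0.0207, 0.0826, 0.0500)
step 3: ξ=(vx,vy,ωz)=(-0.2000, -0.0750, -0.5000), dt=0.5 → body Δ=(-0.1036, -0.0247, -0.2500) → world pose (-0.1230, 0.0528, -0.2000)
step 4: ξ=(vx,vy,ωz)=(0.1750, 0.0250, 0.3750), dt=1.0 → body Δ=(0.1663, 0.0568, 0.3750) → world pose (0.0513, 0.0755, 0.1750)

(0.0513, 0.0755, 0.1750)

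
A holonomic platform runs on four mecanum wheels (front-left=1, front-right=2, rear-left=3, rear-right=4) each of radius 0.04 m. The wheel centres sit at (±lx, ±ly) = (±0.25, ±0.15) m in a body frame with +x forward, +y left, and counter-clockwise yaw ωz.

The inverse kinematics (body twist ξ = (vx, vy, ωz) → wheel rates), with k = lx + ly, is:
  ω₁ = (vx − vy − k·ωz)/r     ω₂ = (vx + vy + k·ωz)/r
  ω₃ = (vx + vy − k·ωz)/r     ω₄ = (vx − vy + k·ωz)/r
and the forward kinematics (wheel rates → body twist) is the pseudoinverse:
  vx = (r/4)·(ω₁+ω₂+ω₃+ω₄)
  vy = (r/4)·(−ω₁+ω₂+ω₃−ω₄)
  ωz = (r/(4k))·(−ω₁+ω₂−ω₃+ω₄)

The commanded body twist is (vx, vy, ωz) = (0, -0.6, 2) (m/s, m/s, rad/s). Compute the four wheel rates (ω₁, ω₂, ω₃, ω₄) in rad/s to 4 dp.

k = lx + ly = 0.25 + 0.15 = 0.4000;  k·ωz = 0.4000·2 = 0.8000
ω₁ (FL) = (vx − vy − k·ωz)/r = -0.2000/0.04 = -5.0000
ω₂ (FR) = (vx + vy + k·ωz)/r = 0.2000/0.04 = 5.0000
ω₃ (RL) = (vx + vy − k·ωz)/r = -1.4000/0.04 = -35.0000
ω₄ (RR) = (vx − vy + k·ωz)/r = 1.4000/0.04 = 35.0000

(-5.0000, 5.0000, -35.0000, 35.0000)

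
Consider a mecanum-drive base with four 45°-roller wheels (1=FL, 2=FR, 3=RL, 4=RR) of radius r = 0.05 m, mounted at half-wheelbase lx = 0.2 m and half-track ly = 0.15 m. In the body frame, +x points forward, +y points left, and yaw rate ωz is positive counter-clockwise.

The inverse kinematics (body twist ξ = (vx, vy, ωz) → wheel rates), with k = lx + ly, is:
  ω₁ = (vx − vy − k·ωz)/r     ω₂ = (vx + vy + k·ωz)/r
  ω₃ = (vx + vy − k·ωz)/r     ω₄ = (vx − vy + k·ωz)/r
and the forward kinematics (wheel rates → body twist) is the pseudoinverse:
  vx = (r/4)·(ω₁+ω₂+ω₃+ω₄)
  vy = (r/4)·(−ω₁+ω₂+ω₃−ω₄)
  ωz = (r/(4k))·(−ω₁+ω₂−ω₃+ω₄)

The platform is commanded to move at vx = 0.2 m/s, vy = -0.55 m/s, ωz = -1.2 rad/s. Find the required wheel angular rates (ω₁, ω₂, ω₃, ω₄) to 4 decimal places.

k = lx + ly = 0.2 + 0.15 = 0.3500;  k·ωz = 0.3500·-1.2 = -0.4200
ω₁ (FL) = (vx − vy − k·ωz)/r = 1.1700/0.05 = 23.4000
ω₂ (FR) = (vx + vy + k·ωz)/r = -0.7700/0.05 = -15.4000
ω₃ (RL) = (vx + vy − k·ωz)/r = 0.0700/0.05 = 1.4000
ω₄ (RR) = (vx − vy + k·ωz)/r = 0.3300/0.05 = 6.6000

(23.4000, -15.4000, 1.4000, 6.6000)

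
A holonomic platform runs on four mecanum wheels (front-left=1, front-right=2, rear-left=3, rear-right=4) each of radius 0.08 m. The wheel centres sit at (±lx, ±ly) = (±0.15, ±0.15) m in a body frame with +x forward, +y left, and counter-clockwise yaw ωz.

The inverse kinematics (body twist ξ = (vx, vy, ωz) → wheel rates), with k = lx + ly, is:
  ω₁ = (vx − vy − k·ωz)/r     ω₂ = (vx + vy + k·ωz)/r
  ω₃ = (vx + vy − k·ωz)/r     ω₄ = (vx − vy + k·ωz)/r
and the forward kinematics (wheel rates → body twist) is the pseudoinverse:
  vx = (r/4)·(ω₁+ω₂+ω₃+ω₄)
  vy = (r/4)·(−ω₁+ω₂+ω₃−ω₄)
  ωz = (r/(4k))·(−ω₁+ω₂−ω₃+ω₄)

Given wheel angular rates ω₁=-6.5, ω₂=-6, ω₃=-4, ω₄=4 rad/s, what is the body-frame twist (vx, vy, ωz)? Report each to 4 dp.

(-0.2500, -0.1500, 0.5667)

k = lx + ly = 0.15 + 0.15 = 0.3000
ω₁+ω₂+ω₃+ω₄ = -12.5000  →  vx = (0.08/4)·-12.5000 = -0.2500
−ω₁+ω₂+ω₃−ω₄ = -7.5000  →  vy = (0.08/4)·-7.5000 = -0.1500
−ω₁+ω₂−ω₃+ω₄ = 8.5000  →  ωz = (0.08/1.2000)·8.5000 = 0.5667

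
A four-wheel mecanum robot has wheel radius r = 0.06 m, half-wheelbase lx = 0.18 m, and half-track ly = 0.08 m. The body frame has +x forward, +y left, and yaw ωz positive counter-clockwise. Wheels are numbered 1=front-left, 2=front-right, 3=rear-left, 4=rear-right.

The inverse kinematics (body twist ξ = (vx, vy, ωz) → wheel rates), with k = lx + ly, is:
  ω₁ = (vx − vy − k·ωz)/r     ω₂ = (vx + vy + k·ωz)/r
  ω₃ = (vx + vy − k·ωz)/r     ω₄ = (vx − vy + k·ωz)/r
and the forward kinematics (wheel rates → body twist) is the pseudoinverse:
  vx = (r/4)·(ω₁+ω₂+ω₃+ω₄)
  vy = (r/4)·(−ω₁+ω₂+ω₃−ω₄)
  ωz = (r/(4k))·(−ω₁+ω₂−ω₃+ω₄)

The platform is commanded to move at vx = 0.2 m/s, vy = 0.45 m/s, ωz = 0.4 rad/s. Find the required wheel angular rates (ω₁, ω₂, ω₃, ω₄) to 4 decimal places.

(-5.9000, 12.5667, 9.1000, -2.4333)

k = lx + ly = 0.18 + 0.08 = 0.2600;  k·ωz = 0.2600·0.4 = 0.1040
ω₁ (FL) = (vx − vy − k·ωz)/r = -0.3540/0.06 = -5.9000
ω₂ (FR) = (vx + vy + k·ωz)/r = 0.7540/0.06 = 12.5667
ω₃ (RL) = (vx + vy − k·ωz)/r = 0.5460/0.06 = 9.1000
ω₄ (RR) = (vx − vy + k·ωz)/r = -0.1460/0.06 = -2.4333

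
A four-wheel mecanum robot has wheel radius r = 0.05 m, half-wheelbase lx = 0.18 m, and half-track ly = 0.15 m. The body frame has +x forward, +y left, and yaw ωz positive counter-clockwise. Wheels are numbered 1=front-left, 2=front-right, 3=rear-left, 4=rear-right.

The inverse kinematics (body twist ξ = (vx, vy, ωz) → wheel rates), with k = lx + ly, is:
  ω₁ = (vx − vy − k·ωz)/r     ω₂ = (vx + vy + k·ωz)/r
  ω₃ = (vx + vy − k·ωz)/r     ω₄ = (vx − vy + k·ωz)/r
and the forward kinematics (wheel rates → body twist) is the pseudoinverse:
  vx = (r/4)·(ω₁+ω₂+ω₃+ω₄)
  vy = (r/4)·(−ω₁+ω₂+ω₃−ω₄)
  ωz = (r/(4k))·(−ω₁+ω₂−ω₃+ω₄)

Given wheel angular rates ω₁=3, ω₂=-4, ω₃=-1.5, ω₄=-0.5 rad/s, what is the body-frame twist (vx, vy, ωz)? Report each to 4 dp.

k = lx + ly = 0.18 + 0.15 = 0.3300
ω₁+ω₂+ω₃+ω₄ = -3.0000  →  vx = (0.05/4)·-3.0000 = -0.0375
−ω₁+ω₂+ω₃−ω₄ = -8.0000  →  vy = (0.05/4)·-8.0000 = -0.1000
−ω₁+ω₂−ω₃+ω₄ = -6.0000  →  ωz = (0.05/1.3200)·-6.0000 = -0.2273

(-0.0375, -0.1000, -0.2273)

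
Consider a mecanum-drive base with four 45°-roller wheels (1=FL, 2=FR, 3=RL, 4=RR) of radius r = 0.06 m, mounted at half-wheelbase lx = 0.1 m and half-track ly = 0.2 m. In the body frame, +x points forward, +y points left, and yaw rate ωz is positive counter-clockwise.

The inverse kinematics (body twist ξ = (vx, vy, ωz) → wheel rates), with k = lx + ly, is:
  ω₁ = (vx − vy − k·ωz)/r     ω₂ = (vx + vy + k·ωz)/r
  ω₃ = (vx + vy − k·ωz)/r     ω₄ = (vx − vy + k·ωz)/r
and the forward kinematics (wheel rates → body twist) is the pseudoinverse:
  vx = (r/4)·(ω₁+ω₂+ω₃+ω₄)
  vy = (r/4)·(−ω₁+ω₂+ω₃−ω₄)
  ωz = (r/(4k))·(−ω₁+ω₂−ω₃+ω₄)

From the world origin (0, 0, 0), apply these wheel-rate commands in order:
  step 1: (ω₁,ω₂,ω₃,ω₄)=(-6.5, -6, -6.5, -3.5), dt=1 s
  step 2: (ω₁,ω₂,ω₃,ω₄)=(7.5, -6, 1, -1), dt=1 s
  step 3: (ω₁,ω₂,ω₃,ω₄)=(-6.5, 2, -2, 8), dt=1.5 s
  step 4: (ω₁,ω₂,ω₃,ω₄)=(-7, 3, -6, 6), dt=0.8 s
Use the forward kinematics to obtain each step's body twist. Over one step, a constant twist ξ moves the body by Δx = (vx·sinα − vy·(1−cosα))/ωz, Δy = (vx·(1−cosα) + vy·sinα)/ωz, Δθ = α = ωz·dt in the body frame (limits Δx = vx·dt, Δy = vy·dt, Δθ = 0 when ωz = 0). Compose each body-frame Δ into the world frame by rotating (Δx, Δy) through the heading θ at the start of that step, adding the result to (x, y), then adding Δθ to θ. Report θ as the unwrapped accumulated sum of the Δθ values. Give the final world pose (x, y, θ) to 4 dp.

(-0.3064, -0.3155, 1.6675)

step 1: ξ=(vx,vy,ωz)=(-0.3375, -0.0375, 0.1750), dt=1.0 → body Δ=(-0.3325, -0.0668, 0.1750) → world pose (-0.3325, -0.0668, 0.1750)
step 2: ξ=(vx,vy,ωz)=(0.0225, -0.1725, -0.7750), dt=1.0 → body Δ=(-0.0433, -0.1640, -0.7750) → world pose (-0.3465, -0.2358, -0.6000)
step 3: ξ=(vx,vy,ωz)=(0.0225, -0.0225, 0.9250), dt=1.5 → body Δ=(0.0438, -0.0040, 1.3875) → world pose (-0.3127, -0.2639, 0.7875)
step 4: ξ=(vx,vy,ωz)=(-0.0600, -0.0300, 1.1000), dt=0.8 → body Δ=(-0.0321, -0.0408, 0.8800) → world pose (-0.3064, -0.3155, 1.6675)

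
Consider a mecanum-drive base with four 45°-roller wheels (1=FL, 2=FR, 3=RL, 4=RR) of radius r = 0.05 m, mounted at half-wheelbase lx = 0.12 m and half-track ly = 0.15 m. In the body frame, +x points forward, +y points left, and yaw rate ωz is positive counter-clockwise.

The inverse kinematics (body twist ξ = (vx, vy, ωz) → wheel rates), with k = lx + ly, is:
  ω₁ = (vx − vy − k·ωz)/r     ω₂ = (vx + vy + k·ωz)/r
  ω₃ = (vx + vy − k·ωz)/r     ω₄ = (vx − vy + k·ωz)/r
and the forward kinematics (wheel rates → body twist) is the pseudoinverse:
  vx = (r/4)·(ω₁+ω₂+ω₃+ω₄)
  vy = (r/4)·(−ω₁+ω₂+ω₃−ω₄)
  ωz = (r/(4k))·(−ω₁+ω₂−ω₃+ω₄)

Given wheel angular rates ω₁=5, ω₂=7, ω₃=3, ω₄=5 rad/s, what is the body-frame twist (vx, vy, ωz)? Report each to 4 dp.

k = lx + ly = 0.12 + 0.15 = 0.2700
ω₁+ω₂+ω₃+ω₄ = 20.0000  →  vx = (0.05/4)·20.0000 = 0.2500
−ω₁+ω₂+ω₃−ω₄ = 0.0000  →  vy = (0.05/4)·0.0000 = 0.0000
−ω₁+ω₂−ω₃+ω₄ = 4.0000  →  ωz = (0.05/1.0800)·4.0000 = 0.1852

(0.2500, 0.0000, 0.1852)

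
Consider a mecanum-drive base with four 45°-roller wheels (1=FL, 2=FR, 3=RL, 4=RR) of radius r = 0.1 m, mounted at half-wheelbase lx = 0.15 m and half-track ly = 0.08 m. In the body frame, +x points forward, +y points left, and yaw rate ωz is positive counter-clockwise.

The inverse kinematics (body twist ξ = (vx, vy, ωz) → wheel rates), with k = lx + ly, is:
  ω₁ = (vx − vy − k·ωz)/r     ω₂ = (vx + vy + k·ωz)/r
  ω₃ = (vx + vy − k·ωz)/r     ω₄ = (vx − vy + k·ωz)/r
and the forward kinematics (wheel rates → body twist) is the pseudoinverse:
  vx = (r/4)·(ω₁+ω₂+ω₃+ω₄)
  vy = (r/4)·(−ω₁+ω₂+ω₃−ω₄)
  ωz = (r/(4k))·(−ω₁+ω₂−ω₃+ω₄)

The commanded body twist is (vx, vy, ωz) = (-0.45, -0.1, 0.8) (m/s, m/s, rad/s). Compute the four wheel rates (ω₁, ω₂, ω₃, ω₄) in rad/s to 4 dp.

k = lx + ly = 0.15 + 0.08 = 0.2300;  k·ωz = 0.2300·0.8 = 0.1840
ω₁ (FL) = (vx − vy − k·ωz)/r = -0.5340/0.1 = -5.3400
ω₂ (FR) = (vx + vy + k·ωz)/r = -0.3660/0.1 = -3.6600
ω₃ (RL) = (vx + vy − k·ωz)/r = -0.7340/0.1 = -7.3400
ω₄ (RR) = (vx − vy + k·ωz)/r = -0.1660/0.1 = -1.6600

(-5.3400, -3.6600, -7.3400, -1.6600)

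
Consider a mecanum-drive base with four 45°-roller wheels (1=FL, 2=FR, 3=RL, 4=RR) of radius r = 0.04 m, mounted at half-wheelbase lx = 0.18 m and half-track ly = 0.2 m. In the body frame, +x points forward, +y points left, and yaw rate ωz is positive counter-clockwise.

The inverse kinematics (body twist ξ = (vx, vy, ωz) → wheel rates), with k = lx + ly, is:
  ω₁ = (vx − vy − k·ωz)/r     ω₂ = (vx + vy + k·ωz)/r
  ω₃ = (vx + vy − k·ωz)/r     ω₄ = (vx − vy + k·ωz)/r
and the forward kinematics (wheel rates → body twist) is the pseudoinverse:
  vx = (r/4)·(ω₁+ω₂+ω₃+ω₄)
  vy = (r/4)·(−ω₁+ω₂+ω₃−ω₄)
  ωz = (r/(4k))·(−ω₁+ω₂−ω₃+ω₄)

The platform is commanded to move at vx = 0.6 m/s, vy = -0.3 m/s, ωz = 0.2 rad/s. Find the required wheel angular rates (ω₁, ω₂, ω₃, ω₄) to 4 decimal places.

k = lx + ly = 0.18 + 0.2 = 0.3800;  k·ωz = 0.3800·0.2 = 0.0760
ω₁ (FL) = (vx − vy − k·ωz)/r = 0.8240/0.04 = 20.6000
ω₂ (FR) = (vx + vy + k·ωz)/r = 0.3760/0.04 = 9.4000
ω₃ (RL) = (vx + vy − k·ωz)/r = 0.2240/0.04 = 5.6000
ω₄ (RR) = (vx − vy + k·ωz)/r = 0.9760/0.04 = 24.4000

(20.6000, 9.4000, 5.6000, 24.4000)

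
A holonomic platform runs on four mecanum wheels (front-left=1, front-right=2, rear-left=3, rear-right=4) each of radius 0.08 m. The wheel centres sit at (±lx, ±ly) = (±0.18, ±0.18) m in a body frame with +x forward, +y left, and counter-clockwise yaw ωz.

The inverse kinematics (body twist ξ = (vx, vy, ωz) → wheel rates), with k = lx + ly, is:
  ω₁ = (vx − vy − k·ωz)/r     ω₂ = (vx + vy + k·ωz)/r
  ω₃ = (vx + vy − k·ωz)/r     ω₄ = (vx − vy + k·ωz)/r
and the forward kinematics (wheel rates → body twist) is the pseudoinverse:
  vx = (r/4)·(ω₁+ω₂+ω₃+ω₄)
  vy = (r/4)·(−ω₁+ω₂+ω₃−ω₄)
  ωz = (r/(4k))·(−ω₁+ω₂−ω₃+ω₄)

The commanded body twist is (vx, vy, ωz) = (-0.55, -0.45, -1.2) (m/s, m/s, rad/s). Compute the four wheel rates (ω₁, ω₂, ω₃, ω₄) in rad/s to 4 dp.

k = lx + ly = 0.18 + 0.18 = 0.3600;  k·ωz = 0.3600·-1.2 = -0.4320
ω₁ (FL) = (vx − vy − k·ωz)/r = 0.3320/0.08 = 4.1500
ω₂ (FR) = (vx + vy + k·ωz)/r = -1.4320/0.08 = -17.9000
ω₃ (RL) = (vx + vy − k·ωz)/r = -0.5680/0.08 = -7.1000
ω₄ (RR) = (vx − vy + k·ωz)/r = -0.5320/0.08 = -6.6500

(4.1500, -17.9000, -7.1000, -6.6500)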